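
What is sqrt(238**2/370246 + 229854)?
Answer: 2*sqrt(1969305631513693)/185123 ≈ 479.43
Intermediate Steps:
sqrt(238**2/370246 + 229854) = sqrt(56644*(1/370246) + 229854) = sqrt(28322/185123 + 229854) = sqrt(42551290364/185123) = 2*sqrt(1969305631513693)/185123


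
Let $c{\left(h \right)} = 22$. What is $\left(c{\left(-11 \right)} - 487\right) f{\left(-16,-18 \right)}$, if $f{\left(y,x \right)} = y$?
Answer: $7440$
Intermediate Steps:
$\left(c{\left(-11 \right)} - 487\right) f{\left(-16,-18 \right)} = \left(22 - 487\right) \left(-16\right) = \left(-465\right) \left(-16\right) = 7440$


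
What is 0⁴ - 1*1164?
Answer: -1164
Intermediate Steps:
0⁴ - 1*1164 = 0 - 1164 = -1164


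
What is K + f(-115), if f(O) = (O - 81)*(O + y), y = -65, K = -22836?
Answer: 12444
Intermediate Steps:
f(O) = (-81 + O)*(-65 + O) (f(O) = (O - 81)*(O - 65) = (-81 + O)*(-65 + O))
K + f(-115) = -22836 + (5265 + (-115)**2 - 146*(-115)) = -22836 + (5265 + 13225 + 16790) = -22836 + 35280 = 12444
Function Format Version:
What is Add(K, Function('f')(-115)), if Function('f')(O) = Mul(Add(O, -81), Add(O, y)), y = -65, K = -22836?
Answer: 12444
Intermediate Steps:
Function('f')(O) = Mul(Add(-81, O), Add(-65, O)) (Function('f')(O) = Mul(Add(O, -81), Add(O, -65)) = Mul(Add(-81, O), Add(-65, O)))
Add(K, Function('f')(-115)) = Add(-22836, Add(5265, Pow(-115, 2), Mul(-146, -115))) = Add(-22836, Add(5265, 13225, 16790)) = Add(-22836, 35280) = 12444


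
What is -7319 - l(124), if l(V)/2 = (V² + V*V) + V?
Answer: -69071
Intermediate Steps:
l(V) = 2*V + 4*V² (l(V) = 2*((V² + V*V) + V) = 2*((V² + V²) + V) = 2*(2*V² + V) = 2*(V + 2*V²) = 2*V + 4*V²)
-7319 - l(124) = -7319 - 2*124*(1 + 2*124) = -7319 - 2*124*(1 + 248) = -7319 - 2*124*249 = -7319 - 1*61752 = -7319 - 61752 = -69071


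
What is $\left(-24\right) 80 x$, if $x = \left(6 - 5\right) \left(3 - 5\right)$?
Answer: $3840$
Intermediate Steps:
$x = -2$ ($x = 1 \left(-2\right) = -2$)
$\left(-24\right) 80 x = \left(-24\right) 80 \left(-2\right) = \left(-1920\right) \left(-2\right) = 3840$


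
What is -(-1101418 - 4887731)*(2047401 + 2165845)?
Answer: 25233758067654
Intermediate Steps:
-(-1101418 - 4887731)*(2047401 + 2165845) = -(-5989149)*4213246 = -1*(-25233758067654) = 25233758067654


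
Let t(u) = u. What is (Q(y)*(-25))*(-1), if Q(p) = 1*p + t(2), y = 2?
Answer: 100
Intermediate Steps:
Q(p) = 2 + p (Q(p) = 1*p + 2 = p + 2 = 2 + p)
(Q(y)*(-25))*(-1) = ((2 + 2)*(-25))*(-1) = (4*(-25))*(-1) = -100*(-1) = 100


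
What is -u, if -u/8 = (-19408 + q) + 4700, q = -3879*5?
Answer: -272824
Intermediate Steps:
q = -19395
u = 272824 (u = -8*((-19408 - 19395) + 4700) = -8*(-38803 + 4700) = -8*(-34103) = 272824)
-u = -1*272824 = -272824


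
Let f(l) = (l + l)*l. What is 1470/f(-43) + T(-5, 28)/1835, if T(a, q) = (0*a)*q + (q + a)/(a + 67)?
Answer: 83663477/210360730 ≈ 0.39771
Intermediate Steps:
f(l) = 2*l² (f(l) = (2*l)*l = 2*l²)
T(a, q) = (a + q)/(67 + a) (T(a, q) = 0*q + (a + q)/(67 + a) = 0 + (a + q)/(67 + a) = (a + q)/(67 + a))
1470/f(-43) + T(-5, 28)/1835 = 1470/((2*(-43)²)) + ((-5 + 28)/(67 - 5))/1835 = 1470/((2*1849)) + (23/62)*(1/1835) = 1470/3698 + ((1/62)*23)*(1/1835) = 1470*(1/3698) + (23/62)*(1/1835) = 735/1849 + 23/113770 = 83663477/210360730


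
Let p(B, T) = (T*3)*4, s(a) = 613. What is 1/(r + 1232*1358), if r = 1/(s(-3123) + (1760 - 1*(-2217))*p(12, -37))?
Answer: 1765175/2953236624799 ≈ 5.9771e-7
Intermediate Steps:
p(B, T) = 12*T (p(B, T) = (3*T)*4 = 12*T)
r = -1/1765175 (r = 1/(613 + (1760 - 1*(-2217))*(12*(-37))) = 1/(613 + (1760 + 2217)*(-444)) = 1/(613 + 3977*(-444)) = 1/(613 - 1765788) = 1/(-1765175) = -1/1765175 ≈ -5.6652e-7)
1/(r + 1232*1358) = 1/(-1/1765175 + 1232*1358) = 1/(-1/1765175 + 1673056) = 1/(2953236624799/1765175) = 1765175/2953236624799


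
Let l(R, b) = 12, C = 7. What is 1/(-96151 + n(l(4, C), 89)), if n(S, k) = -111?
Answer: -1/96262 ≈ -1.0388e-5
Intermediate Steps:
1/(-96151 + n(l(4, C), 89)) = 1/(-96151 - 111) = 1/(-96262) = -1/96262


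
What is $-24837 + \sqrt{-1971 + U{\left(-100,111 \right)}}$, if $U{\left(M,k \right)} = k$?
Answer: $-24837 + 2 i \sqrt{465} \approx -24837.0 + 43.128 i$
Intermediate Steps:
$-24837 + \sqrt{-1971 + U{\left(-100,111 \right)}} = -24837 + \sqrt{-1971 + 111} = -24837 + \sqrt{-1860} = -24837 + 2 i \sqrt{465}$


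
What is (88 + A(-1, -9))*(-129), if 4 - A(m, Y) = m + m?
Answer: -12126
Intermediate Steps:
A(m, Y) = 4 - 2*m (A(m, Y) = 4 - (m + m) = 4 - 2*m)
(88 + A(-1, -9))*(-129) = (88 + (4 - 2*(-1)))*(-129) = (88 + (4 + 2))*(-129) = (88 + 6)*(-129) = 94*(-129) = -12126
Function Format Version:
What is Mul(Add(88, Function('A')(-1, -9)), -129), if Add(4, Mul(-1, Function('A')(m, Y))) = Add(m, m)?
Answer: -12126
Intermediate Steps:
Function('A')(m, Y) = Add(4, Mul(-2, m)) (Function('A')(m, Y) = Add(4, Mul(-1, Add(m, m))) = Add(4, Mul(-1, Mul(2, m))) = Add(4, Mul(-2, m)))
Mul(Add(88, Function('A')(-1, -9)), -129) = Mul(Add(88, Add(4, Mul(-2, -1))), -129) = Mul(Add(88, Add(4, 2)), -129) = Mul(Add(88, 6), -129) = Mul(94, -129) = -12126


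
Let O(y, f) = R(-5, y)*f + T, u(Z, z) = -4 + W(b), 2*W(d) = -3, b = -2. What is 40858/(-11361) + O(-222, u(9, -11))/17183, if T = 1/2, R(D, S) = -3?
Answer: -701869877/195216063 ≈ -3.5953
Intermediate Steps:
W(d) = -3/2 (W(d) = (½)*(-3) = -3/2)
T = ½ ≈ 0.50000
u(Z, z) = -11/2 (u(Z, z) = -4 - 3/2 = -11/2)
O(y, f) = ½ - 3*f (O(y, f) = -3*f + ½ = ½ - 3*f)
40858/(-11361) + O(-222, u(9, -11))/17183 = 40858/(-11361) + (½ - 3*(-11/2))/17183 = 40858*(-1/11361) + (½ + 33/2)*(1/17183) = -40858/11361 + 17*(1/17183) = -40858/11361 + 17/17183 = -701869877/195216063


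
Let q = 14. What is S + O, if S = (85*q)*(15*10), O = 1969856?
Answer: 2148356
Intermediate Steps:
S = 178500 (S = (85*14)*(15*10) = 1190*150 = 178500)
S + O = 178500 + 1969856 = 2148356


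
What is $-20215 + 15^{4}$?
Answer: $30410$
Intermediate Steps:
$-20215 + 15^{4} = -20215 + 50625 = 30410$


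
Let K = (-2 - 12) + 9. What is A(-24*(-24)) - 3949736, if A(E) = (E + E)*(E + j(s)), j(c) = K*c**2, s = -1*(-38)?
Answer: -11603624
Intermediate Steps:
s = 38
K = -5 (K = -14 + 9 = -5)
j(c) = -5*c**2
A(E) = 2*E*(-7220 + E) (A(E) = (E + E)*(E - 5*38**2) = (2*E)*(E - 5*1444) = (2*E)*(E - 7220) = (2*E)*(-7220 + E) = 2*E*(-7220 + E))
A(-24*(-24)) - 3949736 = 2*(-24*(-24))*(-7220 - 24*(-24)) - 3949736 = 2*576*(-7220 + 576) - 3949736 = 2*576*(-6644) - 3949736 = -7653888 - 3949736 = -11603624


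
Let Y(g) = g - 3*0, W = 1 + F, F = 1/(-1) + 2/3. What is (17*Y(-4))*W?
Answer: -136/3 ≈ -45.333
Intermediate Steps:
F = -⅓ (F = 1*(-1) + 2*(⅓) = -1 + ⅔ = -⅓ ≈ -0.33333)
W = ⅔ (W = 1 - ⅓ = ⅔ ≈ 0.66667)
Y(g) = g (Y(g) = g + 0 = g)
(17*Y(-4))*W = (17*(-4))*(⅔) = -68*⅔ = -136/3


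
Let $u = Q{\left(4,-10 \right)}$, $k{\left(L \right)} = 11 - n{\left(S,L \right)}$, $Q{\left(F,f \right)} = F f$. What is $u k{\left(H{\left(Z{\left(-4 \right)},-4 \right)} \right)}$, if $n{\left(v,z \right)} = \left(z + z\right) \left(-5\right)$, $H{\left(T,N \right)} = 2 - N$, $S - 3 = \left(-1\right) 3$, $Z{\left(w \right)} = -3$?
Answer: $-2840$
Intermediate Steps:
$S = 0$ ($S = 3 - 3 = 0$)
$n{\left(v,z \right)} = - 10 z$ ($n{\left(v,z \right)} = 2 z \left(-5\right) = - 10 z$)
$k{\left(L \right)} = 11 + 10 L$ ($k{\left(L \right)} = 11 - - 10 L = 11 + 10 L$)
$u = -40$ ($u = 4 \left(-10\right) = -40$)
$u k{\left(H{\left(Z{\left(-4 \right)},-4 \right)} \right)} = - 40 \left(11 + 10 \left(2 - -4\right)\right) = - 40 \left(11 + 10 \left(2 + 4\right)\right) = - 40 \left(11 + 10 \cdot 6\right) = - 40 \left(11 + 60\right) = \left(-40\right) 71 = -2840$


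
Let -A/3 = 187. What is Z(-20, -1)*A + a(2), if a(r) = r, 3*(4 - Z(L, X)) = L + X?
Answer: -6169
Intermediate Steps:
A = -561 (A = -3*187 = -561)
Z(L, X) = 4 - L/3 - X/3 (Z(L, X) = 4 - (L + X)/3 = 4 + (-L/3 - X/3) = 4 - L/3 - X/3)
Z(-20, -1)*A + a(2) = (4 - ⅓*(-20) - ⅓*(-1))*(-561) + 2 = (4 + 20/3 + ⅓)*(-561) + 2 = 11*(-561) + 2 = -6171 + 2 = -6169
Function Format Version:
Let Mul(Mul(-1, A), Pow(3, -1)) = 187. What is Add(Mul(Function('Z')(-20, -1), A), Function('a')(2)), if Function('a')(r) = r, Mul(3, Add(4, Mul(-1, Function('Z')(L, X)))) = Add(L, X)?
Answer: -6169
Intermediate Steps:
A = -561 (A = Mul(-3, 187) = -561)
Function('Z')(L, X) = Add(4, Mul(Rational(-1, 3), L), Mul(Rational(-1, 3), X)) (Function('Z')(L, X) = Add(4, Mul(Rational(-1, 3), Add(L, X))) = Add(4, Add(Mul(Rational(-1, 3), L), Mul(Rational(-1, 3), X))) = Add(4, Mul(Rational(-1, 3), L), Mul(Rational(-1, 3), X)))
Add(Mul(Function('Z')(-20, -1), A), Function('a')(2)) = Add(Mul(Add(4, Mul(Rational(-1, 3), -20), Mul(Rational(-1, 3), -1)), -561), 2) = Add(Mul(Add(4, Rational(20, 3), Rational(1, 3)), -561), 2) = Add(Mul(11, -561), 2) = Add(-6171, 2) = -6169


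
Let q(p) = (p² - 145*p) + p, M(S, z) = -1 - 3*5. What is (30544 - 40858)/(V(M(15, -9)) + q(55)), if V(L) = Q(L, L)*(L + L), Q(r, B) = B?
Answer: 1146/487 ≈ 2.3532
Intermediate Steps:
M(S, z) = -16 (M(S, z) = -1 - 15 = -16)
V(L) = 2*L² (V(L) = L*(L + L) = L*(2*L) = 2*L²)
q(p) = p² - 144*p
(30544 - 40858)/(V(M(15, -9)) + q(55)) = (30544 - 40858)/(2*(-16)² + 55*(-144 + 55)) = -10314/(2*256 + 55*(-89)) = -10314/(512 - 4895) = -10314/(-4383) = -10314*(-1/4383) = 1146/487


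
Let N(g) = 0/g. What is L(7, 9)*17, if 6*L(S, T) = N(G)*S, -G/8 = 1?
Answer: 0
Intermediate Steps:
G = -8 (G = -8*1 = -8)
N(g) = 0
L(S, T) = 0 (L(S, T) = (0*S)/6 = (1/6)*0 = 0)
L(7, 9)*17 = 0*17 = 0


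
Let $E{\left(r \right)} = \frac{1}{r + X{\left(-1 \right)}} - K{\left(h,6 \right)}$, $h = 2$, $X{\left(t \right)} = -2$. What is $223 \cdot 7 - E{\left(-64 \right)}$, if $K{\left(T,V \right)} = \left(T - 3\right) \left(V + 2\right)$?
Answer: $\frac{102499}{66} \approx 1553.0$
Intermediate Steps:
$K{\left(T,V \right)} = \left(-3 + T\right) \left(2 + V\right)$
$E{\left(r \right)} = 8 + \frac{1}{-2 + r}$ ($E{\left(r \right)} = \frac{1}{r - 2} - \left(-6 - 18 + 2 \cdot 2 + 2 \cdot 6\right) = \frac{1}{-2 + r} - \left(-6 - 18 + 4 + 12\right) = \frac{1}{-2 + r} - -8 = \frac{1}{-2 + r} + 8 = 8 + \frac{1}{-2 + r}$)
$223 \cdot 7 - E{\left(-64 \right)} = 223 \cdot 7 - \frac{-15 + 8 \left(-64\right)}{-2 - 64} = 1561 - \frac{-15 - 512}{-66} = 1561 - \left(- \frac{1}{66}\right) \left(-527\right) = 1561 - \frac{527}{66} = \frac{102499}{66}$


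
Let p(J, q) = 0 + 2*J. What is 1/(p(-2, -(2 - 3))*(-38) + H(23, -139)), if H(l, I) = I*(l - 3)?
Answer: -1/2628 ≈ -0.00038052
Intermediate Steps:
H(l, I) = I*(-3 + l)
p(J, q) = 2*J
1/(p(-2, -(2 - 3))*(-38) + H(23, -139)) = 1/((2*(-2))*(-38) - 139*(-3 + 23)) = 1/(-4*(-38) - 139*20) = 1/(152 - 2780) = 1/(-2628) = -1/2628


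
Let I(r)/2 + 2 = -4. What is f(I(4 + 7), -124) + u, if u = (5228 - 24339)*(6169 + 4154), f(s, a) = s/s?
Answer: -197282852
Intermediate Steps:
I(r) = -12 (I(r) = -4 + 2*(-4) = -4 - 8 = -12)
f(s, a) = 1
u = -197282853 (u = -19111*10323 = -197282853)
f(I(4 + 7), -124) + u = 1 - 197282853 = -197282852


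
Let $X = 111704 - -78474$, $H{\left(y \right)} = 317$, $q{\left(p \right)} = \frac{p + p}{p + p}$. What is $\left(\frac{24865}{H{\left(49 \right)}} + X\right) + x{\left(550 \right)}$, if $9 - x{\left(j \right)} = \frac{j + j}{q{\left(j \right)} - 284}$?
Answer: $\frac{17069251452}{89711} \approx 1.9027 \cdot 10^{5}$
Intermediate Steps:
$q{\left(p \right)} = 1$ ($q{\left(p \right)} = \frac{2 p}{2 p} = 2 p \frac{1}{2 p} = 1$)
$X = 190178$ ($X = 111704 + 78474 = 190178$)
$x{\left(j \right)} = 9 + \frac{2 j}{283}$ ($x{\left(j \right)} = 9 - \frac{j + j}{1 - 284} = 9 - \frac{2 j}{-283} = 9 - 2 j \left(- \frac{1}{283}\right) = 9 - - \frac{2 j}{283} = 9 + \frac{2 j}{283}$)
$\left(\frac{24865}{H{\left(49 \right)}} + X\right) + x{\left(550 \right)} = \left(\frac{24865}{317} + 190178\right) + \left(9 + \frac{2}{283} \cdot 550\right) = \left(24865 \cdot \frac{1}{317} + 190178\right) + \left(9 + \frac{1100}{283}\right) = \left(\frac{24865}{317} + 190178\right) + \frac{3647}{283} = \frac{60311291}{317} + \frac{3647}{283} = \frac{17069251452}{89711}$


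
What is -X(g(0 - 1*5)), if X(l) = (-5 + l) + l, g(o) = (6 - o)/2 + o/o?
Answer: -8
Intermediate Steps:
g(o) = 4 - o/2 (g(o) = (6 - o)*(1/2) + 1 = (3 - o/2) + 1 = 4 - o/2)
X(l) = -5 + 2*l
-X(g(0 - 1*5)) = -(-5 + 2*(4 - (0 - 1*5)/2)) = -(-5 + 2*(4 - (0 - 5)/2)) = -(-5 + 2*(4 - 1/2*(-5))) = -(-5 + 2*(4 + 5/2)) = -(-5 + 2*(13/2)) = -(-5 + 13) = -1*8 = -8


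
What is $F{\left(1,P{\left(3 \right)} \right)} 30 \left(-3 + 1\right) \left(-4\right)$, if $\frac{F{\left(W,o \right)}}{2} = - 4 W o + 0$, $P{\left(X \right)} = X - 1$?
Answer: $-3840$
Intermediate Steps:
$P{\left(X \right)} = -1 + X$
$F{\left(W,o \right)} = - 8 W o$ ($F{\left(W,o \right)} = 2 \left(- 4 W o + 0\right) = 2 \left(- 4 W o\right) = - 8 W o$)
$F{\left(1,P{\left(3 \right)} \right)} 30 \left(-3 + 1\right) \left(-4\right) = \left(-8\right) 1 \left(-1 + 3\right) 30 \left(-3 + 1\right) \left(-4\right) = \left(-8\right) 1 \cdot 2 \cdot 30 \left(\left(-2\right) \left(-4\right)\right) = \left(-16\right) 30 \cdot 8 = \left(-480\right) 8 = -3840$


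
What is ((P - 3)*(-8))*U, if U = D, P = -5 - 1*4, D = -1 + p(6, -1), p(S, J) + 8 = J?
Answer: -960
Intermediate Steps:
p(S, J) = -8 + J
D = -10 (D = -1 + (-8 - 1) = -1 - 9 = -10)
P = -9 (P = -5 - 4 = -9)
U = -10
((P - 3)*(-8))*U = ((-9 - 3)*(-8))*(-10) = -12*(-8)*(-10) = 96*(-10) = -960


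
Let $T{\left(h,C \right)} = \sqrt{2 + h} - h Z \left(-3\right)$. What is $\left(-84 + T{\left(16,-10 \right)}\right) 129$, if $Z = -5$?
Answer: $-41796 + 387 \sqrt{2} \approx -41249.0$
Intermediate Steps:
$T{\left(h,C \right)} = \sqrt{2 + h} - 15 h$ ($T{\left(h,C \right)} = \sqrt{2 + h} - h \left(-5\right) \left(-3\right) = \sqrt{2 + h} - - 5 h \left(-3\right) = \sqrt{2 + h} - 15 h$)
$\left(-84 + T{\left(16,-10 \right)}\right) 129 = \left(-84 + \left(\sqrt{2 + 16} - 240\right)\right) 129 = \left(-84 - \left(240 - \sqrt{18}\right)\right) 129 = \left(-84 - \left(240 - 3 \sqrt{2}\right)\right) 129 = \left(-324 + 3 \sqrt{2}\right) 129 = -41796 + 387 \sqrt{2}$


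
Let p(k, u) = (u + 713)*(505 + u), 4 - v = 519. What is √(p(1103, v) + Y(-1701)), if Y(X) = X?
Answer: 3*I*√409 ≈ 60.671*I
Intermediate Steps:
v = -515 (v = 4 - 1*519 = 4 - 519 = -515)
p(k, u) = (505 + u)*(713 + u) (p(k, u) = (713 + u)*(505 + u) = (505 + u)*(713 + u))
√(p(1103, v) + Y(-1701)) = √((360065 + (-515)² + 1218*(-515)) - 1701) = √((360065 + 265225 - 627270) - 1701) = √(-1980 - 1701) = √(-3681) = 3*I*√409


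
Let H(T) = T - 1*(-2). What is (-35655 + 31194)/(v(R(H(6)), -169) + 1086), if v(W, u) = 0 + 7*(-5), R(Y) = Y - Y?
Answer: -4461/1051 ≈ -4.2445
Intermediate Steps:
H(T) = 2 + T (H(T) = T + 2 = 2 + T)
R(Y) = 0
v(W, u) = -35 (v(W, u) = 0 - 35 = -35)
(-35655 + 31194)/(v(R(H(6)), -169) + 1086) = (-35655 + 31194)/(-35 + 1086) = -4461/1051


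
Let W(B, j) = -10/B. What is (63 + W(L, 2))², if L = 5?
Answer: 3721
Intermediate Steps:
(63 + W(L, 2))² = (63 - 10/5)² = (63 - 10*⅕)² = (63 - 2)² = 61² = 3721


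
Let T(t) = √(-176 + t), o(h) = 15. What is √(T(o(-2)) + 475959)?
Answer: √(475959 + I*√161) ≈ 689.9 + 0.009*I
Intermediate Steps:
√(T(o(-2)) + 475959) = √(√(-176 + 15) + 475959) = √(√(-161) + 475959) = √(I*√161 + 475959) = √(475959 + I*√161)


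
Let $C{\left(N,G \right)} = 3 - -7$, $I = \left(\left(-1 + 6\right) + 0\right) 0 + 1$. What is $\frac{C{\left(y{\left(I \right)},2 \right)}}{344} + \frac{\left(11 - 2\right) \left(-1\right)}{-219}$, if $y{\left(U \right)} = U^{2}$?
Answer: $\frac{881}{12556} \approx 0.070166$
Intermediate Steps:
$I = 1$ ($I = \left(5 + 0\right) 0 + 1 = 5 \cdot 0 + 1 = 0 + 1 = 1$)
$C{\left(N,G \right)} = 10$ ($C{\left(N,G \right)} = 3 + 7 = 10$)
$\frac{C{\left(y{\left(I \right)},2 \right)}}{344} + \frac{\left(11 - 2\right) \left(-1\right)}{-219} = \frac{10}{344} + \frac{\left(11 - 2\right) \left(-1\right)}{-219} = 10 \cdot \frac{1}{344} + 9 \left(-1\right) \left(- \frac{1}{219}\right) = \frac{5}{172} - - \frac{3}{73} = \frac{5}{172} + \frac{3}{73} = \frac{881}{12556}$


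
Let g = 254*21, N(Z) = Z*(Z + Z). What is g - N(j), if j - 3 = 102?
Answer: -16716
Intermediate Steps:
j = 105 (j = 3 + 102 = 105)
N(Z) = 2*Z² (N(Z) = Z*(2*Z) = 2*Z²)
g = 5334
g - N(j) = 5334 - 2*105² = 5334 - 2*11025 = 5334 - 1*22050 = 5334 - 22050 = -16716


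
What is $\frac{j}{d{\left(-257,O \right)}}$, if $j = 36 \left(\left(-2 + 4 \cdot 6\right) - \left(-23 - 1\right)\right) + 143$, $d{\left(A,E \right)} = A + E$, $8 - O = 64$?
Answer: $- \frac{1799}{313} \approx -5.7476$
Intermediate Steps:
$O = -56$ ($O = 8 - 64 = -56$)
$j = 1799$ ($j = 36 \left(\left(-2 + 24\right) - \left(-23 - 1\right)\right) + 143 = 36 \left(22 - -24\right) + 143 = 36 \left(22 + 24\right) + 143 = 36 \cdot 46 + 143 = 1656 + 143 = 1799$)
$\frac{j}{d{\left(-257,O \right)}} = \frac{1799}{-257 - 56} = \frac{1799}{-313} = 1799 \left(- \frac{1}{313}\right) = - \frac{1799}{313}$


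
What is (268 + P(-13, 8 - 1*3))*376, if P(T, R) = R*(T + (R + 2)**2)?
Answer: 168448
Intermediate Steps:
P(T, R) = R*(T + (2 + R)**2)
(268 + P(-13, 8 - 1*3))*376 = (268 + (8 - 1*3)*(-13 + (2 + (8 - 1*3))**2))*376 = (268 + (8 - 3)*(-13 + (2 + (8 - 3))**2))*376 = (268 + 5*(-13 + (2 + 5)**2))*376 = (268 + 5*(-13 + 7**2))*376 = (268 + 5*(-13 + 49))*376 = (268 + 5*36)*376 = (268 + 180)*376 = 448*376 = 168448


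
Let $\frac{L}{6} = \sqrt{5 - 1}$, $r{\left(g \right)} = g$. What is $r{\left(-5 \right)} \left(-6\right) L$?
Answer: $360$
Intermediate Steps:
$L = 12$ ($L = 6 \sqrt{5 - 1} = 6 \sqrt{4} = 6 \cdot 2 = 12$)
$r{\left(-5 \right)} \left(-6\right) L = \left(-5\right) \left(-6\right) 12 = 30 \cdot 12 = 360$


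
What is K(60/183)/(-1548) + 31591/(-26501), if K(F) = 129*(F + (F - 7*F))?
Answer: -5118628/4849683 ≈ -1.0555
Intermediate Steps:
K(F) = -645*F (K(F) = 129*(F - 6*F) = 129*(-5*F) = -645*F)
K(60/183)/(-1548) + 31591/(-26501) = -38700/183/(-1548) + 31591/(-26501) = -38700/183*(-1/1548) + 31591*(-1/26501) = -645*20/61*(-1/1548) - 31591/26501 = -12900/61*(-1/1548) - 31591/26501 = 25/183 - 31591/26501 = -5118628/4849683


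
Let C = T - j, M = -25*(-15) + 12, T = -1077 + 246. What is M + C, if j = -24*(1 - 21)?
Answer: -924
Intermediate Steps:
T = -831
j = 480 (j = -24*(-20) = 480)
M = 387 (M = 375 + 12 = 387)
C = -1311 (C = -831 - 1*480 = -831 - 480 = -1311)
M + C = 387 - 1311 = -924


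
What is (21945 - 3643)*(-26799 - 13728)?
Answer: -741725154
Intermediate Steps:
(21945 - 3643)*(-26799 - 13728) = 18302*(-40527) = -741725154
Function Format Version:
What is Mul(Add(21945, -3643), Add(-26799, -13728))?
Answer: -741725154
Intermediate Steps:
Mul(Add(21945, -3643), Add(-26799, -13728)) = Mul(18302, -40527) = -741725154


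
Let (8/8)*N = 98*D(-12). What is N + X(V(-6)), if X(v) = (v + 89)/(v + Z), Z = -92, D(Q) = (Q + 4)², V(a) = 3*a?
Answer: 689849/110 ≈ 6271.4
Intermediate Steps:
D(Q) = (4 + Q)²
N = 6272 (N = 98*(4 - 12)² = 98*(-8)² = 98*64 = 6272)
X(v) = (89 + v)/(-92 + v) (X(v) = (v + 89)/(v - 92) = (89 + v)/(-92 + v))
N + X(V(-6)) = 6272 + (89 + 3*(-6))/(-92 + 3*(-6)) = 6272 + (89 - 18)/(-92 - 18) = 6272 + 71/(-110) = 6272 - 1/110*71 = 6272 - 71/110 = 689849/110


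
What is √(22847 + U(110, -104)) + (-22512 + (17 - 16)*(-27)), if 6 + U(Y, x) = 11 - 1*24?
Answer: -22539 + 2*√5707 ≈ -22388.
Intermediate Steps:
U(Y, x) = -19 (U(Y, x) = -6 + (11 - 1*24) = -6 + (11 - 24) = -6 - 13 = -19)
√(22847 + U(110, -104)) + (-22512 + (17 - 16)*(-27)) = √(22847 - 19) + (-22512 + (17 - 16)*(-27)) = √22828 + (-22512 + 1*(-27)) = 2*√5707 + (-22512 - 27) = 2*√5707 - 22539 = -22539 + 2*√5707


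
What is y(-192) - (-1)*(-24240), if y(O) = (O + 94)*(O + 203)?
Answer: -25318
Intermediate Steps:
y(O) = (94 + O)*(203 + O)
y(-192) - (-1)*(-24240) = (19082 + (-192)² + 297*(-192)) - (-1)*(-24240) = (19082 + 36864 - 57024) - 1*24240 = -1078 - 24240 = -25318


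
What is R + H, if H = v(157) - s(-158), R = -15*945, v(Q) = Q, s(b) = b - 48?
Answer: -13812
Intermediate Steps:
s(b) = -48 + b
R = -14175
H = 363 (H = 157 - (-48 - 158) = 157 - 1*(-206) = 157 + 206 = 363)
R + H = -14175 + 363 = -13812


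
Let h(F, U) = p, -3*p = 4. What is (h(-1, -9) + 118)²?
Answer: 122500/9 ≈ 13611.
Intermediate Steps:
p = -4/3 (p = -⅓*4 = -4/3 ≈ -1.3333)
h(F, U) = -4/3
(h(-1, -9) + 118)² = (-4/3 + 118)² = (350/3)² = 122500/9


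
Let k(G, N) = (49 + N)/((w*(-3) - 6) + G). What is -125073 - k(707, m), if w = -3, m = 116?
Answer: -17760399/142 ≈ -1.2507e+5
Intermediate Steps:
k(G, N) = (49 + N)/(3 + G) (k(G, N) = (49 + N)/((-3*(-3) - 6) + G) = (49 + N)/((9 - 6) + G) = (49 + N)/(3 + G))
-125073 - k(707, m) = -125073 - (49 + 116)/(3 + 707) = -125073 - 165/710 = -125073 - 1*33/142 = -125073 - 33/142 = -17760399/142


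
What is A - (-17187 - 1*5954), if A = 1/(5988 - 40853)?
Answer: 806810964/34865 ≈ 23141.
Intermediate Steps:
A = -1/34865 (A = 1/(-34865) = -1/34865 ≈ -2.8682e-5)
A - (-17187 - 1*5954) = -1/34865 - (-17187 - 1*5954) = -1/34865 - (-17187 - 5954) = -1/34865 - 1*(-23141) = -1/34865 + 23141 = 806810964/34865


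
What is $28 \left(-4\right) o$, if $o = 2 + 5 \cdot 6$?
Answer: $-3584$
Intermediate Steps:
$o = 32$ ($o = 2 + 30 = 32$)
$28 \left(-4\right) o = 28 \left(-4\right) 32 = \left(-112\right) 32 = -3584$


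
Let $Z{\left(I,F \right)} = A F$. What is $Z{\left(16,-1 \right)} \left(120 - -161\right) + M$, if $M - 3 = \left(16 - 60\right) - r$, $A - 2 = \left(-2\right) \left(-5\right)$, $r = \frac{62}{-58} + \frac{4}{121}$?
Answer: $- \frac{11972582}{3509} \approx -3412.0$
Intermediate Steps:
$r = - \frac{3635}{3509}$ ($r = 62 \left(- \frac{1}{58}\right) + 4 \cdot \frac{1}{121} = - \frac{31}{29} + \frac{4}{121} = - \frac{3635}{3509} \approx -1.0359$)
$A = 12$ ($A = 2 - -10 = 2 + 10 = 12$)
$M = - \frac{140234}{3509}$ ($M = 3 + \left(\left(16 - 60\right) - - \frac{3635}{3509}\right) = 3 + \left(\left(16 - 60\right) + \frac{3635}{3509}\right) = 3 + \left(-44 + \frac{3635}{3509}\right) = 3 - \frac{150761}{3509} = - \frac{140234}{3509} \approx -39.964$)
$Z{\left(I,F \right)} = 12 F$
$Z{\left(16,-1 \right)} \left(120 - -161\right) + M = 12 \left(-1\right) \left(120 - -161\right) - \frac{140234}{3509} = - 12 \left(120 + 161\right) - \frac{140234}{3509} = \left(-12\right) 281 - \frac{140234}{3509} = -3372 - \frac{140234}{3509} = - \frac{11972582}{3509}$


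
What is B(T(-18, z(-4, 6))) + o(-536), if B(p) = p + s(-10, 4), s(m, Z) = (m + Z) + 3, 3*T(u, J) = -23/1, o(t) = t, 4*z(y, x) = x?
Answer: -1640/3 ≈ -546.67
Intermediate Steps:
z(y, x) = x/4
T(u, J) = -23/3 (T(u, J) = (-23/1)/3 = (-23*1)/3 = (⅓)*(-23) = -23/3)
s(m, Z) = 3 + Z + m (s(m, Z) = (Z + m) + 3 = 3 + Z + m)
B(p) = -3 + p (B(p) = p + (3 + 4 - 10) = p - 3 = -3 + p)
B(T(-18, z(-4, 6))) + o(-536) = (-3 - 23/3) - 536 = -32/3 - 536 = -1640/3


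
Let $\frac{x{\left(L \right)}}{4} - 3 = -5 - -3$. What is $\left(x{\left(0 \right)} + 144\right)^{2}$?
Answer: $21904$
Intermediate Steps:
$x{\left(L \right)} = 4$ ($x{\left(L \right)} = 12 + 4 \left(-5 - -3\right) = 12 + 4 \left(-5 + 3\right) = 12 + 4 \left(-2\right) = 12 - 8 = 4$)
$\left(x{\left(0 \right)} + 144\right)^{2} = \left(4 + 144\right)^{2} = 148^{2} = 21904$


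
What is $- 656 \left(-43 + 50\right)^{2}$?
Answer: $-32144$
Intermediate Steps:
$- 656 \left(-43 + 50\right)^{2} = - 656 \cdot 7^{2} = \left(-656\right) 49 = -32144$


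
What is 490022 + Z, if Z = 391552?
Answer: 881574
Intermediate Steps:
490022 + Z = 490022 + 391552 = 881574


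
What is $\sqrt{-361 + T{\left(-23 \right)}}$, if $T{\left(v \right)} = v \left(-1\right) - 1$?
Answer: $i \sqrt{339} \approx 18.412 i$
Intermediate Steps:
$T{\left(v \right)} = -1 - v$ ($T{\left(v \right)} = - v - 1 = -1 - v$)
$\sqrt{-361 + T{\left(-23 \right)}} = \sqrt{-361 - -22} = \sqrt{-361 + \left(-1 + 23\right)} = \sqrt{-361 + 22} = \sqrt{-339} = i \sqrt{339}$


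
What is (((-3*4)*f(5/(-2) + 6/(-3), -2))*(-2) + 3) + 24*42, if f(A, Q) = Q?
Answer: 963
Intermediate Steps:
(((-3*4)*f(5/(-2) + 6/(-3), -2))*(-2) + 3) + 24*42 = ((-3*4*(-2))*(-2) + 3) + 24*42 = (-12*(-2)*(-2) + 3) + 1008 = (24*(-2) + 3) + 1008 = (-48 + 3) + 1008 = -45 + 1008 = 963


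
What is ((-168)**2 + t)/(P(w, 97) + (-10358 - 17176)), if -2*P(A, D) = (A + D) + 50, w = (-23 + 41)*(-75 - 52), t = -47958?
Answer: 13156/17643 ≈ 0.74568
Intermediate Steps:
w = -2286 (w = 18*(-127) = -2286)
P(A, D) = -25 - A/2 - D/2 (P(A, D) = -((A + D) + 50)/2 = -(50 + A + D)/2 = -25 - A/2 - D/2)
((-168)**2 + t)/(P(w, 97) + (-10358 - 17176)) = ((-168)**2 - 47958)/((-25 - 1/2*(-2286) - 1/2*97) + (-10358 - 17176)) = (28224 - 47958)/((-25 + 1143 - 97/2) - 27534) = -19734/(2139/2 - 27534) = -19734/(-52929/2) = -19734*(-2/52929) = 13156/17643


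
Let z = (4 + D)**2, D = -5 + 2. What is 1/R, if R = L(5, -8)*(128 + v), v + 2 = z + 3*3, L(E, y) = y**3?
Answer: -1/69632 ≈ -1.4361e-5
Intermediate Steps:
D = -3
z = 1 (z = (4 - 3)**2 = 1**2 = 1)
v = 8 (v = -2 + (1 + 3*3) = -2 + (1 + 9) = -2 + 10 = 8)
R = -69632 (R = (-8)**3*(128 + 8) = -512*136 = -69632)
1/R = 1/(-69632) = -1/69632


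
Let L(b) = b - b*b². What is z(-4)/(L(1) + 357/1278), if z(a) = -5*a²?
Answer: -34080/119 ≈ -286.39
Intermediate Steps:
L(b) = b - b³
z(-4)/(L(1) + 357/1278) = (-5*(-4)²)/((1 - 1*1³) + 357/1278) = (-5*16)/((1 - 1*1) + 357*(1/1278)) = -80/((1 - 1) + 119/426) = -80/(0 + 119/426) = -80/(119/426) = (426/119)*(-80) = -34080/119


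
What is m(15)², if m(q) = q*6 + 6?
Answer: 9216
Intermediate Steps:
m(q) = 6 + 6*q (m(q) = 6*q + 6 = 6 + 6*q)
m(15)² = (6 + 6*15)² = (6 + 90)² = 96² = 9216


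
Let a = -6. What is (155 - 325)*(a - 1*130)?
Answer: 23120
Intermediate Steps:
(155 - 325)*(a - 1*130) = (155 - 325)*(-6 - 1*130) = -170*(-6 - 130) = -170*(-136) = 23120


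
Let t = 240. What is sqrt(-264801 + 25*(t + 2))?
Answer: I*sqrt(258751) ≈ 508.68*I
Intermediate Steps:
sqrt(-264801 + 25*(t + 2)) = sqrt(-264801 + 25*(240 + 2)) = sqrt(-264801 + 25*242) = sqrt(-264801 + 6050) = sqrt(-258751) = I*sqrt(258751)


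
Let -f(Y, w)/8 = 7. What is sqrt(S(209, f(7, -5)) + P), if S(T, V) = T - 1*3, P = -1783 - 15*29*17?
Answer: 2*I*sqrt(2243) ≈ 94.721*I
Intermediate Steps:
f(Y, w) = -56 (f(Y, w) = -8*7 = -56)
P = -9178 (P = -1783 - 435*17 = -1783 - 1*7395 = -1783 - 7395 = -9178)
S(T, V) = -3 + T (S(T, V) = T - 3 = -3 + T)
sqrt(S(209, f(7, -5)) + P) = sqrt((-3 + 209) - 9178) = sqrt(206 - 9178) = sqrt(-8972) = 2*I*sqrt(2243)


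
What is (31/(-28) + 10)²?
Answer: 62001/784 ≈ 79.083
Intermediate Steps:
(31/(-28) + 10)² = (31*(-1/28) + 10)² = (-31/28 + 10)² = (249/28)² = 62001/784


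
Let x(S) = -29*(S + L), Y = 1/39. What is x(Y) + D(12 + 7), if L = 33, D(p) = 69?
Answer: -34661/39 ≈ -888.74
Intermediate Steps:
Y = 1/39 ≈ 0.025641
x(S) = -957 - 29*S (x(S) = -29*(S + 33) = -29*(33 + S) = -957 - 29*S)
x(Y) + D(12 + 7) = (-957 - 29*1/39) + 69 = (-957 - 29/39) + 69 = -37352/39 + 69 = -34661/39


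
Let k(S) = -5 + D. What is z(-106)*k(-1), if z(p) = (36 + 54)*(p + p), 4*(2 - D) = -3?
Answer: 42930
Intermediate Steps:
D = 11/4 (D = 2 - ¼*(-3) = 2 + ¾ = 11/4 ≈ 2.7500)
z(p) = 180*p (z(p) = 90*(2*p) = 180*p)
k(S) = -9/4 (k(S) = -5 + 11/4 = -9/4)
z(-106)*k(-1) = (180*(-106))*(-9/4) = -19080*(-9/4) = 42930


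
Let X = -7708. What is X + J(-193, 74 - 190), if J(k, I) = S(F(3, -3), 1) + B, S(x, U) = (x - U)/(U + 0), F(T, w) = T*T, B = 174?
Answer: -7526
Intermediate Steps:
F(T, w) = T²
S(x, U) = (x - U)/U
J(k, I) = 182 (J(k, I) = (3² - 1*1)/1 + 174 = 1*(9 - 1) + 174 = 1*8 + 174 = 8 + 174 = 182)
X + J(-193, 74 - 190) = -7708 + 182 = -7526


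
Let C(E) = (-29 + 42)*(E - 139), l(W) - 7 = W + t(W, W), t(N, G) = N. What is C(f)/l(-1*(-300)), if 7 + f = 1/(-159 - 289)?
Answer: -850317/271936 ≈ -3.1269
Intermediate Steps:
l(W) = 7 + 2*W (l(W) = 7 + (W + W) = 7 + 2*W)
f = -3137/448 (f = -7 + 1/(-159 - 289) = -7 + 1/(-448) = -7 - 1/448 = -3137/448 ≈ -7.0022)
C(E) = -1807 + 13*E (C(E) = 13*(-139 + E) = -1807 + 13*E)
C(f)/l(-1*(-300)) = (-1807 + 13*(-3137/448))/(7 + 2*(-1*(-300))) = (-1807 - 40781/448)/(7 + 2*300) = -850317/(448*(7 + 600)) = -850317/448/607 = -850317/448*1/607 = -850317/271936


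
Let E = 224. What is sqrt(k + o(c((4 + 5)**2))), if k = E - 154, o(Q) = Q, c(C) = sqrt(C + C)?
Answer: sqrt(70 + 9*sqrt(2)) ≈ 9.0955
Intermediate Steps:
c(C) = sqrt(2)*sqrt(C) (c(C) = sqrt(2*C) = sqrt(2)*sqrt(C))
k = 70 (k = 224 - 154 = 70)
sqrt(k + o(c((4 + 5)**2))) = sqrt(70 + sqrt(2)*sqrt((4 + 5)**2)) = sqrt(70 + sqrt(2)*sqrt(9**2)) = sqrt(70 + sqrt(2)*sqrt(81)) = sqrt(70 + sqrt(2)*9) = sqrt(70 + 9*sqrt(2))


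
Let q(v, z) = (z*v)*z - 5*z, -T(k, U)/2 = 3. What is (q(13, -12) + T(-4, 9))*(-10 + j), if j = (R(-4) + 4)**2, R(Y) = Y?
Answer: -19260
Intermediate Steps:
T(k, U) = -6 (T(k, U) = -2*3 = -6)
j = 0 (j = (-4 + 4)**2 = 0**2 = 0)
q(v, z) = -5*z + v*z**2 (q(v, z) = (v*z)*z - 5*z = v*z**2 - 5*z = -5*z + v*z**2)
(q(13, -12) + T(-4, 9))*(-10 + j) = (-12*(-5 + 13*(-12)) - 6)*(-10 + 0) = (-12*(-5 - 156) - 6)*(-10) = (-12*(-161) - 6)*(-10) = (1932 - 6)*(-10) = 1926*(-10) = -19260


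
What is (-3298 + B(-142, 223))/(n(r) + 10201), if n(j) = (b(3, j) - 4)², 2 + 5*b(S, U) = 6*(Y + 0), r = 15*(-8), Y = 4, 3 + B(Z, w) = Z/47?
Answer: -3882225/11986363 ≈ -0.32389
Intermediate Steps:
B(Z, w) = -3 + Z/47
r = -120
b(S, U) = 22/5 (b(S, U) = -⅖ + (6*(4 + 0))/5 = -⅖ + (6*4)/5 = -⅖ + (⅕)*24 = -⅖ + 24/5 = 22/5)
n(j) = 4/25 (n(j) = (22/5 - 4)² = (⅖)² = 4/25)
(-3298 + B(-142, 223))/(n(r) + 10201) = (-3298 + (-3 + (1/47)*(-142)))/(4/25 + 10201) = (-3298 + (-3 - 142/47))/(255029/25) = (-3298 - 283/47)*(25/255029) = -155289/47*25/255029 = -3882225/11986363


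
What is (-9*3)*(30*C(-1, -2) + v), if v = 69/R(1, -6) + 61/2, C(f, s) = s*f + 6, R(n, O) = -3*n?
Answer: -13365/2 ≈ -6682.5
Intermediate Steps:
C(f, s) = 6 + f*s (C(f, s) = f*s + 6 = 6 + f*s)
v = 15/2 (v = 69/((-3*1)) + 61/2 = 69/(-3) + 61*(1/2) = 69*(-1/3) + 61/2 = -23 + 61/2 = 15/2 ≈ 7.5000)
(-9*3)*(30*C(-1, -2) + v) = (-9*3)*(30*(6 - 1*(-2)) + 15/2) = -27*(30*(6 + 2) + 15/2) = -27*(30*8 + 15/2) = -27*(240 + 15/2) = -27*495/2 = -13365/2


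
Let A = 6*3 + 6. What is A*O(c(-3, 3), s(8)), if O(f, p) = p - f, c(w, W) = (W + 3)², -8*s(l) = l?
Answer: -888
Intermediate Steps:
s(l) = -l/8
c(w, W) = (3 + W)²
A = 24 (A = 18 + 6 = 24)
A*O(c(-3, 3), s(8)) = 24*(-⅛*8 - (3 + 3)²) = 24*(-1 - 1*6²) = 24*(-1 - 1*36) = 24*(-1 - 36) = 24*(-37) = -888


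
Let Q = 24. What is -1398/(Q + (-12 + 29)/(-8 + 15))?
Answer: -9786/185 ≈ -52.897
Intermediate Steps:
-1398/(Q + (-12 + 29)/(-8 + 15)) = -1398/(24 + (-12 + 29)/(-8 + 15)) = -1398/(24 + 17/7) = -1398/(185/7) = (7/185)*(-1398) = -9786/185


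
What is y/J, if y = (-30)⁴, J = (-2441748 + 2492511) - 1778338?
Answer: -32400/69103 ≈ -0.46887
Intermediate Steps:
J = -1727575 (J = 50763 - 1778338 = -1727575)
y = 810000
y/J = 810000/(-1727575) = 810000*(-1/1727575) = -32400/69103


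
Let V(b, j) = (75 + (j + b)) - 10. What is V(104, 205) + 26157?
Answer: 26531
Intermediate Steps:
V(b, j) = 65 + b + j (V(b, j) = (75 + (b + j)) - 10 = (75 + b + j) - 10 = 65 + b + j)
V(104, 205) + 26157 = (65 + 104 + 205) + 26157 = 374 + 26157 = 26531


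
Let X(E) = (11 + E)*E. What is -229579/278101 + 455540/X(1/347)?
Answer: 7627074647624619/530894809 ≈ 1.4366e+7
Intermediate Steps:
X(E) = E*(11 + E)
-229579/278101 + 455540/X(1/347) = -229579/278101 + 455540/(((11 + 1/347)/347)) = -229579*1/278101 + 455540/(((11 + 1/347)/347)) = -229579/278101 + 455540/(((1/347)*(3818/347))) = -229579/278101 + 455540/(3818/120409) = -229579/278101 + 455540*(120409/3818) = -229579/278101 + 27425557930/1909 = 7627074647624619/530894809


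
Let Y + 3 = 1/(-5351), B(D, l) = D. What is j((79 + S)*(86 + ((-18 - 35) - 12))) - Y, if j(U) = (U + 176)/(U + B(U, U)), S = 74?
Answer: 121297543/34385526 ≈ 3.5276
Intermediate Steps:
Y = -16054/5351 (Y = -3 + 1/(-5351) = -3 - 1/5351 = -16054/5351 ≈ -3.0002)
j(U) = (176 + U)/(2*U) (j(U) = (U + 176)/(U + U) = (176 + U)/((2*U)) = (176 + U)*(1/(2*U)) = (176 + U)/(2*U))
j((79 + S)*(86 + ((-18 - 35) - 12))) - Y = (176 + (79 + 74)*(86 + ((-18 - 35) - 12)))/(2*(((79 + 74)*(86 + ((-18 - 35) - 12))))) - 1*(-16054/5351) = (176 + 153*(86 + (-53 - 12)))/(2*((153*(86 + (-53 - 12))))) + 16054/5351 = (176 + 153*(86 - 65))/(2*((153*(86 - 65)))) + 16054/5351 = (176 + 153*21)/(2*((153*21))) + 16054/5351 = (½)*(176 + 3213)/3213 + 16054/5351 = (½)*(1/3213)*3389 + 16054/5351 = 3389/6426 + 16054/5351 = 121297543/34385526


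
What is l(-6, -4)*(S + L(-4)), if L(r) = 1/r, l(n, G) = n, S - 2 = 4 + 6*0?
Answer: -69/2 ≈ -34.500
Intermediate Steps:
S = 6 (S = 2 + (4 + 6*0) = 2 + (4 + 0) = 2 + 4 = 6)
l(-6, -4)*(S + L(-4)) = -6*(6 + 1/(-4)) = -6*(6 - ¼) = -6*23/4 = -69/2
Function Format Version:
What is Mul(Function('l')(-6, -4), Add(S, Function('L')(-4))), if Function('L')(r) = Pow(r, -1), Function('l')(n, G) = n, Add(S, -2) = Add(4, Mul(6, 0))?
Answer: Rational(-69, 2) ≈ -34.500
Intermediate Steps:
S = 6 (S = Add(2, Add(4, Mul(6, 0))) = Add(2, Add(4, 0)) = Add(2, 4) = 6)
Mul(Function('l')(-6, -4), Add(S, Function('L')(-4))) = Mul(-6, Add(6, Pow(-4, -1))) = Mul(-6, Add(6, Rational(-1, 4))) = Mul(-6, Rational(23, 4)) = Rational(-69, 2)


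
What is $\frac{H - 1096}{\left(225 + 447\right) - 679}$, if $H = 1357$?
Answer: $- \frac{261}{7} \approx -37.286$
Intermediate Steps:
$\frac{H - 1096}{\left(225 + 447\right) - 679} = \frac{1357 - 1096}{\left(225 + 447\right) - 679} = \frac{1}{672 - 679} \cdot 261 = \frac{1}{-7} \cdot 261 = \left(- \frac{1}{7}\right) 261 = - \frac{261}{7}$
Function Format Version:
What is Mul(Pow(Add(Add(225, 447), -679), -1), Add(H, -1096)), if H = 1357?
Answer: Rational(-261, 7) ≈ -37.286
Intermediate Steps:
Mul(Pow(Add(Add(225, 447), -679), -1), Add(H, -1096)) = Mul(Pow(Add(Add(225, 447), -679), -1), Add(1357, -1096)) = Mul(Pow(Add(672, -679), -1), 261) = Mul(Pow(-7, -1), 261) = Mul(Rational(-1, 7), 261) = Rational(-261, 7)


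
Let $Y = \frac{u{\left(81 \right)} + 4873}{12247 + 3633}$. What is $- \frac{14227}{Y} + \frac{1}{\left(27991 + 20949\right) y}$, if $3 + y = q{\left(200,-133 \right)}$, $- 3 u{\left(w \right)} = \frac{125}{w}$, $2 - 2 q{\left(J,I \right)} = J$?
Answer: $- \frac{137026398850871207}{2955227903160} \approx -46367.0$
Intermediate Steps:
$q{\left(J,I \right)} = 1 - \frac{J}{2}$
$u{\left(w \right)} = - \frac{125}{3 w}$ ($u{\left(w \right)} = - \frac{125 \frac{1}{w}}{3} = - \frac{125}{3 w}$)
$Y = \frac{592007}{1929420}$ ($Y = \frac{- \frac{125}{3 \cdot 81} + 4873}{12247 + 3633} = \frac{\left(- \frac{125}{3}\right) \frac{1}{81} + 4873}{15880} = \left(- \frac{125}{243} + 4873\right) \frac{1}{15880} = \frac{1184014}{243} \cdot \frac{1}{15880} = \frac{592007}{1929420} \approx 0.30683$)
$y = -102$ ($y = -3 + \left(1 - 100\right) = -3 - 99 = -102$)
$- \frac{14227}{Y} + \frac{1}{\left(27991 + 20949\right) y} = - \frac{14227}{\frac{592007}{1929420}} + \frac{1}{\left(27991 + 20949\right) \left(-102\right)} = \left(-14227\right) \frac{1929420}{592007} + \frac{1}{48940} \left(- \frac{1}{102}\right) = - \frac{27449858340}{592007} + \frac{1}{48940} \left(- \frac{1}{102}\right) = - \frac{27449858340}{592007} - \frac{1}{4991880} = - \frac{137026398850871207}{2955227903160}$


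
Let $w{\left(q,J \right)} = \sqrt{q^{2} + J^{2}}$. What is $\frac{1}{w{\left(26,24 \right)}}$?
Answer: $\frac{\sqrt{313}}{626} \approx 0.028262$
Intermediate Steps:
$w{\left(q,J \right)} = \sqrt{J^{2} + q^{2}}$
$\frac{1}{w{\left(26,24 \right)}} = \frac{1}{\sqrt{24^{2} + 26^{2}}} = \frac{1}{\sqrt{576 + 676}} = \frac{1}{\sqrt{1252}} = \frac{1}{2 \sqrt{313}} = \frac{\sqrt{313}}{626}$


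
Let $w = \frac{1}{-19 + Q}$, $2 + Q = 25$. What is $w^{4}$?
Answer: $\frac{1}{256} \approx 0.0039063$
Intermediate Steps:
$Q = 23$ ($Q = -2 + 25 = 23$)
$w = \frac{1}{4}$ ($w = \frac{1}{-19 + 23} = \frac{1}{4} \approx 0.25$)
$w^{4} = \left(\frac{1}{4}\right)^{4} = \frac{1}{256}$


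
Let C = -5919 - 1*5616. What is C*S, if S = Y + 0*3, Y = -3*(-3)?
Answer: -103815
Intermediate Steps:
Y = 9
C = -11535 (C = -5919 - 5616 = -11535)
S = 9 (S = 9 + 0*3 = 9 + 0 = 9)
C*S = -11535*9 = -103815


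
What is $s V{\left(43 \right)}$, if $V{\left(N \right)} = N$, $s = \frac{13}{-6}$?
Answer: $- \frac{559}{6} \approx -93.167$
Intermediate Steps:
$s = - \frac{13}{6}$ ($s = 13 \left(- \frac{1}{6}\right) = - \frac{13}{6} \approx -2.1667$)
$s V{\left(43 \right)} = \left(- \frac{13}{6}\right) 43 = - \frac{559}{6}$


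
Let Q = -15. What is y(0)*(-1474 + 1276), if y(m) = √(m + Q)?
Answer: -198*I*√15 ≈ -766.85*I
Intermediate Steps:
y(m) = √(-15 + m) (y(m) = √(m - 15) = √(-15 + m))
y(0)*(-1474 + 1276) = √(-15 + 0)*(-1474 + 1276) = √(-15)*(-198) = (I*√15)*(-198) = -198*I*√15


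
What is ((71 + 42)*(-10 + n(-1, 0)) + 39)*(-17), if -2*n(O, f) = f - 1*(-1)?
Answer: 39015/2 ≈ 19508.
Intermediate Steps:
n(O, f) = -½ - f/2 (n(O, f) = -(f - 1*(-1))/2 = -(f + 1)/2 = -(1 + f)/2 = -½ - f/2)
((71 + 42)*(-10 + n(-1, 0)) + 39)*(-17) = ((71 + 42)*(-10 + (-½ - ½*0)) + 39)*(-17) = (113*(-10 + (-½ + 0)) + 39)*(-17) = (113*(-10 - ½) + 39)*(-17) = (113*(-21/2) + 39)*(-17) = (-2373/2 + 39)*(-17) = -2295/2*(-17) = 39015/2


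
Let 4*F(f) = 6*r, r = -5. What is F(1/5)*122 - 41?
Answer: -956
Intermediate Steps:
F(f) = -15/2 (F(f) = (6*(-5))/4 = (1/4)*(-30) = -15/2)
F(1/5)*122 - 41 = -15/2*122 - 41 = -915 - 41 = -956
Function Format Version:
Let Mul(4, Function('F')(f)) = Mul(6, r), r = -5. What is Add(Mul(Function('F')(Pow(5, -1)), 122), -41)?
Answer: -956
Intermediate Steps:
Function('F')(f) = Rational(-15, 2) (Function('F')(f) = Mul(Rational(1, 4), Mul(6, -5)) = Mul(Rational(1, 4), -30) = Rational(-15, 2))
Add(Mul(Function('F')(Pow(5, -1)), 122), -41) = Add(Mul(Rational(-15, 2), 122), -41) = Add(-915, -41) = -956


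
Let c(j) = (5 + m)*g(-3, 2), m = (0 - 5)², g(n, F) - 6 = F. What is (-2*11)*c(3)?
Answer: -5280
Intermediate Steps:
g(n, F) = 6 + F
m = 25 (m = (-5)² = 25)
c(j) = 240 (c(j) = (5 + 25)*(6 + 2) = 30*8 = 240)
(-2*11)*c(3) = -2*11*240 = -22*240 = -5280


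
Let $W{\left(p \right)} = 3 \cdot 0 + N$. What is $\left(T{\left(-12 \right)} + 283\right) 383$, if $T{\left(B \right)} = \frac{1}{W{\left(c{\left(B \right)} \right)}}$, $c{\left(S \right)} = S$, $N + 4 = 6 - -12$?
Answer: $\frac{1517829}{14} \approx 1.0842 \cdot 10^{5}$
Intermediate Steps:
$N = 14$ ($N = -4 + \left(6 - -12\right) = -4 + \left(6 + 12\right) = -4 + 18 = 14$)
$W{\left(p \right)} = 14$ ($W{\left(p \right)} = 3 \cdot 0 + 14 = 0 + 14 = 14$)
$T{\left(B \right)} = \frac{1}{14}$
$\left(T{\left(-12 \right)} + 283\right) 383 = \left(\frac{1}{14} + 283\right) 383 = \frac{3963}{14} \cdot 383 = \frac{1517829}{14}$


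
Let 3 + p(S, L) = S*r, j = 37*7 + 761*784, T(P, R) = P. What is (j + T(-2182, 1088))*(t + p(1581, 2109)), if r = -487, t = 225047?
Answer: -324054359003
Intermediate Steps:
j = 596883 (j = 259 + 596624 = 596883)
p(S, L) = -3 - 487*S (p(S, L) = -3 + S*(-487) = -3 - 487*S)
(j + T(-2182, 1088))*(t + p(1581, 2109)) = (596883 - 2182)*(225047 + (-3 - 487*1581)) = 594701*(225047 + (-3 - 769947)) = 594701*(225047 - 769950) = 594701*(-544903) = -324054359003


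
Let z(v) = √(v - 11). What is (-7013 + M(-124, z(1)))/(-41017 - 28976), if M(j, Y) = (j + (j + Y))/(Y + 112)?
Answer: 44034484/439346061 - 20*I*√10/48816229 ≈ 0.10023 - 1.2956e-6*I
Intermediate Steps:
z(v) = √(-11 + v)
M(j, Y) = (Y + 2*j)/(112 + Y) (M(j, Y) = (j + (Y + j))/(112 + Y) = (Y + 2*j)/(112 + Y))
(-7013 + M(-124, z(1)))/(-41017 - 28976) = (-7013 + (√(-11 + 1) + 2*(-124))/(112 + √(-11 + 1)))/(-41017 - 28976) = (-7013 + (√(-10) - 248)/(112 + √(-10)))/(-69993) = (-7013 + (I*√10 - 248)/(112 + I*√10))*(-1/69993) = (-7013 + (-248 + I*√10)/(112 + I*√10))*(-1/69993) = 7013/69993 - (-248 + I*√10)/(69993*(112 + I*√10))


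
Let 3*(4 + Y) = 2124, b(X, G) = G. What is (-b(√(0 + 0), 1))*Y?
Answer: -704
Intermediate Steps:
Y = 704 (Y = -4 + (⅓)*2124 = -4 + 708 = 704)
(-b(√(0 + 0), 1))*Y = -1*1*704 = -1*704 = -704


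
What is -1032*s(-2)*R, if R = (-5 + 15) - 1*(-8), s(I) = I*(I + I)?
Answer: -148608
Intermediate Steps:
s(I) = 2*I**2 (s(I) = I*(2*I) = 2*I**2)
R = 18 (R = 10 + 8 = 18)
-1032*s(-2)*R = -1032*2*(-2)**2*18 = -1032*2*4*18 = -8256*18 = -1032*144 = -148608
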